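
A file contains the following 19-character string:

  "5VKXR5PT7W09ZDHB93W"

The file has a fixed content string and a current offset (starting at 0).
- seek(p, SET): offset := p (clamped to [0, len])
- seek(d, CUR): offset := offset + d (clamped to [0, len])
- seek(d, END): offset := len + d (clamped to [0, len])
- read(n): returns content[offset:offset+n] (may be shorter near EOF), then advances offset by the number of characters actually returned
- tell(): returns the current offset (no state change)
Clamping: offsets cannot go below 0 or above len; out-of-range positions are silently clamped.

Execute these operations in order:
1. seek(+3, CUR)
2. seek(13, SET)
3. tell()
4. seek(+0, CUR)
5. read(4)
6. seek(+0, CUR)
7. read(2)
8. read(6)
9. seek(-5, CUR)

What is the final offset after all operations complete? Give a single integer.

Answer: 14

Derivation:
After 1 (seek(+3, CUR)): offset=3
After 2 (seek(13, SET)): offset=13
After 3 (tell()): offset=13
After 4 (seek(+0, CUR)): offset=13
After 5 (read(4)): returned 'DHB9', offset=17
After 6 (seek(+0, CUR)): offset=17
After 7 (read(2)): returned '3W', offset=19
After 8 (read(6)): returned '', offset=19
After 9 (seek(-5, CUR)): offset=14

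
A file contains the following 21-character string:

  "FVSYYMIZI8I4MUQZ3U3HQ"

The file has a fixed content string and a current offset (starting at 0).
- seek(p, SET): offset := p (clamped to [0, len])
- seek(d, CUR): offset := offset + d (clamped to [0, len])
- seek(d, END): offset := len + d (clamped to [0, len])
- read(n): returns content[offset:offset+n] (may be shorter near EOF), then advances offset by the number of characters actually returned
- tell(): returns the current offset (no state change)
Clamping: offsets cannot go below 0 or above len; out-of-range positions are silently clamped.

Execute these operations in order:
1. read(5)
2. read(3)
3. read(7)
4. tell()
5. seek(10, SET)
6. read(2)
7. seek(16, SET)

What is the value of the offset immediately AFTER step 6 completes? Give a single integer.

Answer: 12

Derivation:
After 1 (read(5)): returned 'FVSYY', offset=5
After 2 (read(3)): returned 'MIZ', offset=8
After 3 (read(7)): returned 'I8I4MUQ', offset=15
After 4 (tell()): offset=15
After 5 (seek(10, SET)): offset=10
After 6 (read(2)): returned 'I4', offset=12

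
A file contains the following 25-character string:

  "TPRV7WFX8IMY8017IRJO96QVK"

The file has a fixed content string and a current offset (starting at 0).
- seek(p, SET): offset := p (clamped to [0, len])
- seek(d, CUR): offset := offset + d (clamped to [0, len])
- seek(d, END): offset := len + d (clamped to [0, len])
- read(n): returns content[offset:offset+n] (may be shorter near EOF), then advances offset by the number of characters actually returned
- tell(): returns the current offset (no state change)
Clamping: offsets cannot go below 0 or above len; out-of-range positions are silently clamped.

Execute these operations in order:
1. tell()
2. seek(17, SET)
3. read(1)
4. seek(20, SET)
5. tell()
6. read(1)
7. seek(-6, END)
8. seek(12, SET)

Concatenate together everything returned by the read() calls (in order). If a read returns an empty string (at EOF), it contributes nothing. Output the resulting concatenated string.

After 1 (tell()): offset=0
After 2 (seek(17, SET)): offset=17
After 3 (read(1)): returned 'R', offset=18
After 4 (seek(20, SET)): offset=20
After 5 (tell()): offset=20
After 6 (read(1)): returned '9', offset=21
After 7 (seek(-6, END)): offset=19
After 8 (seek(12, SET)): offset=12

Answer: R9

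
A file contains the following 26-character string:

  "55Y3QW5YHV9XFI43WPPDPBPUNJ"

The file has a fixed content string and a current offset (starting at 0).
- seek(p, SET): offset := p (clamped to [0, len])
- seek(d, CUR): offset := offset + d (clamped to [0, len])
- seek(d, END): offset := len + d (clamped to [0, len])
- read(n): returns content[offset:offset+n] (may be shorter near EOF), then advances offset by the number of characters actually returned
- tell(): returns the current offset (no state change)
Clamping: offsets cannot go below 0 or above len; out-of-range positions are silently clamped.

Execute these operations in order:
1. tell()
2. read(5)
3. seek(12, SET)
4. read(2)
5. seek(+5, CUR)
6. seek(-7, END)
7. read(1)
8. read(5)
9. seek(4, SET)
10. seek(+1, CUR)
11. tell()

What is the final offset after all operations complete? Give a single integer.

Answer: 5

Derivation:
After 1 (tell()): offset=0
After 2 (read(5)): returned '55Y3Q', offset=5
After 3 (seek(12, SET)): offset=12
After 4 (read(2)): returned 'FI', offset=14
After 5 (seek(+5, CUR)): offset=19
After 6 (seek(-7, END)): offset=19
After 7 (read(1)): returned 'D', offset=20
After 8 (read(5)): returned 'PBPUN', offset=25
After 9 (seek(4, SET)): offset=4
After 10 (seek(+1, CUR)): offset=5
After 11 (tell()): offset=5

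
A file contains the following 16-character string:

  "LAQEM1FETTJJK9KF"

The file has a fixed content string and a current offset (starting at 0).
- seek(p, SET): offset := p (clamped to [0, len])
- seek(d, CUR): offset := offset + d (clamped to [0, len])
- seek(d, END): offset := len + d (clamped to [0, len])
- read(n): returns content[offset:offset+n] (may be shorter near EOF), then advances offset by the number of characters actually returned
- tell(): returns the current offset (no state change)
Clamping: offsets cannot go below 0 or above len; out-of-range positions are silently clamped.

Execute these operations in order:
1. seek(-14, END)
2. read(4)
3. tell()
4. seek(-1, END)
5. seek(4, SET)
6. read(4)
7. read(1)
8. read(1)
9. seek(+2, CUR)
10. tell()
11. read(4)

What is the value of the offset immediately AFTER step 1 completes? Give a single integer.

Answer: 2

Derivation:
After 1 (seek(-14, END)): offset=2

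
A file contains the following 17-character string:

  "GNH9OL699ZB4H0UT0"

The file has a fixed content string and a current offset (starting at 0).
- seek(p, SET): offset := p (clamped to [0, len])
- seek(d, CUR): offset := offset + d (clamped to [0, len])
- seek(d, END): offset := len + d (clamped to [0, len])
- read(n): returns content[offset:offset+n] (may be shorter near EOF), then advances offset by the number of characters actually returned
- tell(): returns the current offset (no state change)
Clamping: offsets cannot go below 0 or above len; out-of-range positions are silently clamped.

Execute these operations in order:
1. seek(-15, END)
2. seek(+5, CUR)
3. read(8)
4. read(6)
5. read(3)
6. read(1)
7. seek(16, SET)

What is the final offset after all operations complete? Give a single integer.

Answer: 16

Derivation:
After 1 (seek(-15, END)): offset=2
After 2 (seek(+5, CUR)): offset=7
After 3 (read(8)): returned '99ZB4H0U', offset=15
After 4 (read(6)): returned 'T0', offset=17
After 5 (read(3)): returned '', offset=17
After 6 (read(1)): returned '', offset=17
After 7 (seek(16, SET)): offset=16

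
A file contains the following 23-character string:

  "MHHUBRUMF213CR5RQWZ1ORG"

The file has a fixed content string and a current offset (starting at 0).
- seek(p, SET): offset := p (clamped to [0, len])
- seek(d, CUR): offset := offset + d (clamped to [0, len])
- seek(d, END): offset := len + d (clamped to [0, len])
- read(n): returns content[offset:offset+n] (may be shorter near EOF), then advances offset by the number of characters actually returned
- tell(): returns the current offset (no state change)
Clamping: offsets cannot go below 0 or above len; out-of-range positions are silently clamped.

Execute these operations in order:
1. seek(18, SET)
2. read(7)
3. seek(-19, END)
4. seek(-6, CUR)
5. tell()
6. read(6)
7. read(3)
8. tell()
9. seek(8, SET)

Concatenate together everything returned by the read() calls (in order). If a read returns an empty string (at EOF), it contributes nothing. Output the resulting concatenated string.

Answer: Z1ORGMHHUBRUMF

Derivation:
After 1 (seek(18, SET)): offset=18
After 2 (read(7)): returned 'Z1ORG', offset=23
After 3 (seek(-19, END)): offset=4
After 4 (seek(-6, CUR)): offset=0
After 5 (tell()): offset=0
After 6 (read(6)): returned 'MHHUBR', offset=6
After 7 (read(3)): returned 'UMF', offset=9
After 8 (tell()): offset=9
After 9 (seek(8, SET)): offset=8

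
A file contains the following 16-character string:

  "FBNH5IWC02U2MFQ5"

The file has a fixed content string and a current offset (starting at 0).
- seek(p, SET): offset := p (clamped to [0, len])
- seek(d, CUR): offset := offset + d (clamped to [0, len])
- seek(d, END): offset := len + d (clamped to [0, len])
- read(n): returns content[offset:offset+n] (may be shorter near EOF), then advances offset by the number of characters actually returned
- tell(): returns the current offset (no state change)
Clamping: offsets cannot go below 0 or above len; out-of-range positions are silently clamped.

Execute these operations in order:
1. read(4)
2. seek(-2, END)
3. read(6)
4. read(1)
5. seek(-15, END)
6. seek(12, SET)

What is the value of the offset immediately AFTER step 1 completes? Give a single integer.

After 1 (read(4)): returned 'FBNH', offset=4

Answer: 4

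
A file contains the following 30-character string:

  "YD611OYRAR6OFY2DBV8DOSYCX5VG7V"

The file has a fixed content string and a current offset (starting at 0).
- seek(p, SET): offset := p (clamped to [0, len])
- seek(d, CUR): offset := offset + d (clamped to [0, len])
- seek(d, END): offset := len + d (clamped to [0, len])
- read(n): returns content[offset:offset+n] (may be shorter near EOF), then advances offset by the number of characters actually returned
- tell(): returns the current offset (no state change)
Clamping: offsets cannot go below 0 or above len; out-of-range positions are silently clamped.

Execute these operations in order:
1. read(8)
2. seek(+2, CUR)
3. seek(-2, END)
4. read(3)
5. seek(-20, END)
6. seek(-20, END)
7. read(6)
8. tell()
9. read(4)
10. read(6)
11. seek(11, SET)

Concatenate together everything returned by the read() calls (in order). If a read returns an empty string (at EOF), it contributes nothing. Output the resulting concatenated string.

After 1 (read(8)): returned 'YD611OYR', offset=8
After 2 (seek(+2, CUR)): offset=10
After 3 (seek(-2, END)): offset=28
After 4 (read(3)): returned '7V', offset=30
After 5 (seek(-20, END)): offset=10
After 6 (seek(-20, END)): offset=10
After 7 (read(6)): returned '6OFY2D', offset=16
After 8 (tell()): offset=16
After 9 (read(4)): returned 'BV8D', offset=20
After 10 (read(6)): returned 'OSYCX5', offset=26
After 11 (seek(11, SET)): offset=11

Answer: YD611OYR7V6OFY2DBV8DOSYCX5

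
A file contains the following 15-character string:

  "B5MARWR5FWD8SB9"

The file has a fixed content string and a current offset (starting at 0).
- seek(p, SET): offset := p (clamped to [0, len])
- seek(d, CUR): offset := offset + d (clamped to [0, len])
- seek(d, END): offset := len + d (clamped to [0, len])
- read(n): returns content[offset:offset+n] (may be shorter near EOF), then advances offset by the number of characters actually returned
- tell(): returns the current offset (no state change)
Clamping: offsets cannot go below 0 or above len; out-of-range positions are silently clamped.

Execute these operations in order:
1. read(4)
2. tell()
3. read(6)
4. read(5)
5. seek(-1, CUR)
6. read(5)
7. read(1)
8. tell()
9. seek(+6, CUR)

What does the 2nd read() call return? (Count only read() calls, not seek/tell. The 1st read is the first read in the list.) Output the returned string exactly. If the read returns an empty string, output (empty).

Answer: RWR5FW

Derivation:
After 1 (read(4)): returned 'B5MA', offset=4
After 2 (tell()): offset=4
After 3 (read(6)): returned 'RWR5FW', offset=10
After 4 (read(5)): returned 'D8SB9', offset=15
After 5 (seek(-1, CUR)): offset=14
After 6 (read(5)): returned '9', offset=15
After 7 (read(1)): returned '', offset=15
After 8 (tell()): offset=15
After 9 (seek(+6, CUR)): offset=15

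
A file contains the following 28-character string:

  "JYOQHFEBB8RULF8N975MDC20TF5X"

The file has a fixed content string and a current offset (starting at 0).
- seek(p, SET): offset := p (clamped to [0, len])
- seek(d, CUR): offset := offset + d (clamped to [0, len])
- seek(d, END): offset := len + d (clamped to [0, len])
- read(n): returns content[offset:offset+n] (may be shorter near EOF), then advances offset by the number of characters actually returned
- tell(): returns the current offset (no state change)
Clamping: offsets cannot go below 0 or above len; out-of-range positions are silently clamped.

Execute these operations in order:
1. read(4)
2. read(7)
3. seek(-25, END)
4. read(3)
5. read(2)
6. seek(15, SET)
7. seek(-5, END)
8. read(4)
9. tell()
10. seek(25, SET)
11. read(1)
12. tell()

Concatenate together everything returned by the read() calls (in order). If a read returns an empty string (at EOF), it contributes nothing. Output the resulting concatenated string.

Answer: JYOQHFEBB8RQHFEB0TF5F

Derivation:
After 1 (read(4)): returned 'JYOQ', offset=4
After 2 (read(7)): returned 'HFEBB8R', offset=11
After 3 (seek(-25, END)): offset=3
After 4 (read(3)): returned 'QHF', offset=6
After 5 (read(2)): returned 'EB', offset=8
After 6 (seek(15, SET)): offset=15
After 7 (seek(-5, END)): offset=23
After 8 (read(4)): returned '0TF5', offset=27
After 9 (tell()): offset=27
After 10 (seek(25, SET)): offset=25
After 11 (read(1)): returned 'F', offset=26
After 12 (tell()): offset=26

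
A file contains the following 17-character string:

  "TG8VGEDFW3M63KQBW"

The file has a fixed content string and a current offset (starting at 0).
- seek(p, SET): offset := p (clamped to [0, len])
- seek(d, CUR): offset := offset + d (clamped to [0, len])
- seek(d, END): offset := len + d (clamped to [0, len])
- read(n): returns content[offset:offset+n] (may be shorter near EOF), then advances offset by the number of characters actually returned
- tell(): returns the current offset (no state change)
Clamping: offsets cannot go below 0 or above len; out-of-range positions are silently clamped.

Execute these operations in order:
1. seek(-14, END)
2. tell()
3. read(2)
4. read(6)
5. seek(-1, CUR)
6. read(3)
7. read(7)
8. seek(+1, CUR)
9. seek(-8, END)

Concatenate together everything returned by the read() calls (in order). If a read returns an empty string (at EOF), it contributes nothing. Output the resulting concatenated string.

Answer: VGEDFW3MM63KQBW

Derivation:
After 1 (seek(-14, END)): offset=3
After 2 (tell()): offset=3
After 3 (read(2)): returned 'VG', offset=5
After 4 (read(6)): returned 'EDFW3M', offset=11
After 5 (seek(-1, CUR)): offset=10
After 6 (read(3)): returned 'M63', offset=13
After 7 (read(7)): returned 'KQBW', offset=17
After 8 (seek(+1, CUR)): offset=17
After 9 (seek(-8, END)): offset=9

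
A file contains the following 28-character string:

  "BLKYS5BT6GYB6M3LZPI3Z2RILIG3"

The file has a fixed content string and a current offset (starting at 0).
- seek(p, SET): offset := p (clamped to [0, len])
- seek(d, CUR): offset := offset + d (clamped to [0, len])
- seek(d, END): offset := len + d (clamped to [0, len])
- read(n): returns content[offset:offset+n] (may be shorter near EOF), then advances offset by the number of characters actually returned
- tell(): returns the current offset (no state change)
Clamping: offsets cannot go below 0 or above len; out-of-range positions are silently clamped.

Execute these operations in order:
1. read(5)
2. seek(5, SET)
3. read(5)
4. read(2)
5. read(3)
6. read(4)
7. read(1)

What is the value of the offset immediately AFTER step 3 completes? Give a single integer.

Answer: 10

Derivation:
After 1 (read(5)): returned 'BLKYS', offset=5
After 2 (seek(5, SET)): offset=5
After 3 (read(5)): returned '5BT6G', offset=10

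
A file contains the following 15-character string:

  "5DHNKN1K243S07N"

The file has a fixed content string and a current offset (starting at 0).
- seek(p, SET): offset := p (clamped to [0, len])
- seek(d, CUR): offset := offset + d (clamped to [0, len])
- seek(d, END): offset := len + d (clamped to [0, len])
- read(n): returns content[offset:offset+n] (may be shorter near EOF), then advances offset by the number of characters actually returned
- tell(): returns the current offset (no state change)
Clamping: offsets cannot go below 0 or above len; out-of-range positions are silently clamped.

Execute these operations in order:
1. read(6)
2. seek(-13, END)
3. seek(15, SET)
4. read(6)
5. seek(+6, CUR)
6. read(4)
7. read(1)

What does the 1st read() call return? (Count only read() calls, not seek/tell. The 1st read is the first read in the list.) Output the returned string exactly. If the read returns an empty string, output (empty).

After 1 (read(6)): returned '5DHNKN', offset=6
After 2 (seek(-13, END)): offset=2
After 3 (seek(15, SET)): offset=15
After 4 (read(6)): returned '', offset=15
After 5 (seek(+6, CUR)): offset=15
After 6 (read(4)): returned '', offset=15
After 7 (read(1)): returned '', offset=15

Answer: 5DHNKN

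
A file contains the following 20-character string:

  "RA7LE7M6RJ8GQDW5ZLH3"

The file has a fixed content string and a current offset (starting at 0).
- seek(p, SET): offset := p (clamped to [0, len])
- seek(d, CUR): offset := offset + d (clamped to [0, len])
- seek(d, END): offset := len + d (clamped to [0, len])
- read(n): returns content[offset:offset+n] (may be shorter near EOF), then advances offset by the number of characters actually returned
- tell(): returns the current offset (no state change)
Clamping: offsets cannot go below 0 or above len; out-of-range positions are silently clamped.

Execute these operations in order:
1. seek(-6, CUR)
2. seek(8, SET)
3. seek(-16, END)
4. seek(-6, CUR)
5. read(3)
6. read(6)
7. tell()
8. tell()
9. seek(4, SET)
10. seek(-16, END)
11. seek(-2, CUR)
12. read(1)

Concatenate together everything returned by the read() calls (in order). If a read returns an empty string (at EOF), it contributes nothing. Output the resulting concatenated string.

After 1 (seek(-6, CUR)): offset=0
After 2 (seek(8, SET)): offset=8
After 3 (seek(-16, END)): offset=4
After 4 (seek(-6, CUR)): offset=0
After 5 (read(3)): returned 'RA7', offset=3
After 6 (read(6)): returned 'LE7M6R', offset=9
After 7 (tell()): offset=9
After 8 (tell()): offset=9
After 9 (seek(4, SET)): offset=4
After 10 (seek(-16, END)): offset=4
After 11 (seek(-2, CUR)): offset=2
After 12 (read(1)): returned '7', offset=3

Answer: RA7LE7M6R7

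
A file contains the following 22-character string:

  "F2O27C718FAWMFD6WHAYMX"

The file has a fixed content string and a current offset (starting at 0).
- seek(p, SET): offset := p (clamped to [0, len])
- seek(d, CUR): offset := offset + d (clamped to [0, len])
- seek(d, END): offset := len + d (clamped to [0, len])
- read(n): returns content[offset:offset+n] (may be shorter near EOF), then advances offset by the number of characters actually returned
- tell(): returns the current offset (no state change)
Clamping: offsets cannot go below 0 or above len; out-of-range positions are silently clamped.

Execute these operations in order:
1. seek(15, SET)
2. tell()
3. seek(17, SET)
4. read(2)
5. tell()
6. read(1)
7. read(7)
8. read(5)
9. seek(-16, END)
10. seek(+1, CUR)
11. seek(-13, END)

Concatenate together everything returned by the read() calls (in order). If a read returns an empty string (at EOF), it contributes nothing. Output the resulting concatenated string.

After 1 (seek(15, SET)): offset=15
After 2 (tell()): offset=15
After 3 (seek(17, SET)): offset=17
After 4 (read(2)): returned 'HA', offset=19
After 5 (tell()): offset=19
After 6 (read(1)): returned 'Y', offset=20
After 7 (read(7)): returned 'MX', offset=22
After 8 (read(5)): returned '', offset=22
After 9 (seek(-16, END)): offset=6
After 10 (seek(+1, CUR)): offset=7
After 11 (seek(-13, END)): offset=9

Answer: HAYMX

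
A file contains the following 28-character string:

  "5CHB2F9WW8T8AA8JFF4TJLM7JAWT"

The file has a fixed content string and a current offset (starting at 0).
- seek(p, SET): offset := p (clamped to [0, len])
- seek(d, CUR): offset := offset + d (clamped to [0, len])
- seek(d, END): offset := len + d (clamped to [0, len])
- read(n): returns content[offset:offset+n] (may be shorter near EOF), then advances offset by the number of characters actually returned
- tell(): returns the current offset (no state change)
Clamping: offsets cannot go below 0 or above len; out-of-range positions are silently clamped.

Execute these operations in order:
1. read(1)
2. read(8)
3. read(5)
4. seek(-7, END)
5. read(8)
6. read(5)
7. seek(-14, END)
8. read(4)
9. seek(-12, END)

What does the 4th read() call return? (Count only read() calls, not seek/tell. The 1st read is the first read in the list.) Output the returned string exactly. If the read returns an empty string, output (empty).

After 1 (read(1)): returned '5', offset=1
After 2 (read(8)): returned 'CHB2F9WW', offset=9
After 3 (read(5)): returned '8T8AA', offset=14
After 4 (seek(-7, END)): offset=21
After 5 (read(8)): returned 'LM7JAWT', offset=28
After 6 (read(5)): returned '', offset=28
After 7 (seek(-14, END)): offset=14
After 8 (read(4)): returned '8JFF', offset=18
After 9 (seek(-12, END)): offset=16

Answer: LM7JAWT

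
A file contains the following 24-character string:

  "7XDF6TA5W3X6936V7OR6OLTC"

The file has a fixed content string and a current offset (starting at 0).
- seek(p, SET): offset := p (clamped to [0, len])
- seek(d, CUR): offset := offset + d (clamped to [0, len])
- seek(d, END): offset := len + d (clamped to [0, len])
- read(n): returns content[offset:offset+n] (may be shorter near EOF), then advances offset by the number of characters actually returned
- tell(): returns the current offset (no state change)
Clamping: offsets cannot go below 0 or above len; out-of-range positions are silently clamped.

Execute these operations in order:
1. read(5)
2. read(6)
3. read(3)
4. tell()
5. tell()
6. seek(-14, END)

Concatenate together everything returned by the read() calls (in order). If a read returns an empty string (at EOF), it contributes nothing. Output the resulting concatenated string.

After 1 (read(5)): returned '7XDF6', offset=5
After 2 (read(6)): returned 'TA5W3X', offset=11
After 3 (read(3)): returned '693', offset=14
After 4 (tell()): offset=14
After 5 (tell()): offset=14
After 6 (seek(-14, END)): offset=10

Answer: 7XDF6TA5W3X693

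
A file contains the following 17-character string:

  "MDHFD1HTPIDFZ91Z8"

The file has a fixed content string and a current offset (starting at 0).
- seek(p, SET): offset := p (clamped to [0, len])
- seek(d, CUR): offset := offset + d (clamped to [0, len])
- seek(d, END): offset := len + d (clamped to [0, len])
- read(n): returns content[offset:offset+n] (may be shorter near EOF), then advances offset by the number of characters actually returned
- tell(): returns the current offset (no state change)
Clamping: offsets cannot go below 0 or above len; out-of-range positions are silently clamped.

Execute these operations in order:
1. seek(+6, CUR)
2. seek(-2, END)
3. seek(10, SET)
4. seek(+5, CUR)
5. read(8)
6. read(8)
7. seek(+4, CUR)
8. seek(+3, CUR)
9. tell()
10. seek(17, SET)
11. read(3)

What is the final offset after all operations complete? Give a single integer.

Answer: 17

Derivation:
After 1 (seek(+6, CUR)): offset=6
After 2 (seek(-2, END)): offset=15
After 3 (seek(10, SET)): offset=10
After 4 (seek(+5, CUR)): offset=15
After 5 (read(8)): returned 'Z8', offset=17
After 6 (read(8)): returned '', offset=17
After 7 (seek(+4, CUR)): offset=17
After 8 (seek(+3, CUR)): offset=17
After 9 (tell()): offset=17
After 10 (seek(17, SET)): offset=17
After 11 (read(3)): returned '', offset=17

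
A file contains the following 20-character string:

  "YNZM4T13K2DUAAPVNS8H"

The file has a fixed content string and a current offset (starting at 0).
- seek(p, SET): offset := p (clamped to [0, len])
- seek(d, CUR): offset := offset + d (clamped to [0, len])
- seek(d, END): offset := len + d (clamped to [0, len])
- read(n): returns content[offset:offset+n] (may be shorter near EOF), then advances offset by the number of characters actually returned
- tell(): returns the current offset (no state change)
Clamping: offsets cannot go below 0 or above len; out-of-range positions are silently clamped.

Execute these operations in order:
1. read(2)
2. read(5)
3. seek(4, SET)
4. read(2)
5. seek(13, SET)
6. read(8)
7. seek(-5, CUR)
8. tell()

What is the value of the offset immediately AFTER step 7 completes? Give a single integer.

Answer: 15

Derivation:
After 1 (read(2)): returned 'YN', offset=2
After 2 (read(5)): returned 'ZM4T1', offset=7
After 3 (seek(4, SET)): offset=4
After 4 (read(2)): returned '4T', offset=6
After 5 (seek(13, SET)): offset=13
After 6 (read(8)): returned 'APVNS8H', offset=20
After 7 (seek(-5, CUR)): offset=15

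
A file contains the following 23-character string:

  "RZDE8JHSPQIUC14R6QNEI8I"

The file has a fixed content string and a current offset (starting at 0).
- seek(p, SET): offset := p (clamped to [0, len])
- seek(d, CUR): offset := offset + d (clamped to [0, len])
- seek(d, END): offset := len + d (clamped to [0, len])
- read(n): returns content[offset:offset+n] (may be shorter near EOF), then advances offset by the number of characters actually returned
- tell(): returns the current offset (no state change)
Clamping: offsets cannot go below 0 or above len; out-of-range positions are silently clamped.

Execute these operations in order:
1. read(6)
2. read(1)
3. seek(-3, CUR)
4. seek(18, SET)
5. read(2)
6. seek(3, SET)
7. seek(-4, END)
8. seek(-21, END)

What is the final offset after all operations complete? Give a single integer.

After 1 (read(6)): returned 'RZDE8J', offset=6
After 2 (read(1)): returned 'H', offset=7
After 3 (seek(-3, CUR)): offset=4
After 4 (seek(18, SET)): offset=18
After 5 (read(2)): returned 'NE', offset=20
After 6 (seek(3, SET)): offset=3
After 7 (seek(-4, END)): offset=19
After 8 (seek(-21, END)): offset=2

Answer: 2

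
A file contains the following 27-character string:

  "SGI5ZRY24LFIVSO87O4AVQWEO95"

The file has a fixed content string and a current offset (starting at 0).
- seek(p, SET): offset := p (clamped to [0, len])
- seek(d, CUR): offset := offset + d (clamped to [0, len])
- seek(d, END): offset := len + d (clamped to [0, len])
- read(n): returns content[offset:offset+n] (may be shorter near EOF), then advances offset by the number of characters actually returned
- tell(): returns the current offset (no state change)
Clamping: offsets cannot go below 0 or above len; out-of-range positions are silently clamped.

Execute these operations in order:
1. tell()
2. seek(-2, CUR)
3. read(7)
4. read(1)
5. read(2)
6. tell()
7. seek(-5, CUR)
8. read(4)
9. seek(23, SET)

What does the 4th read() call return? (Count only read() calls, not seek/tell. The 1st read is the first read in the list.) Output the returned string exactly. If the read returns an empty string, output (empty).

After 1 (tell()): offset=0
After 2 (seek(-2, CUR)): offset=0
After 3 (read(7)): returned 'SGI5ZRY', offset=7
After 4 (read(1)): returned '2', offset=8
After 5 (read(2)): returned '4L', offset=10
After 6 (tell()): offset=10
After 7 (seek(-5, CUR)): offset=5
After 8 (read(4)): returned 'RY24', offset=9
After 9 (seek(23, SET)): offset=23

Answer: RY24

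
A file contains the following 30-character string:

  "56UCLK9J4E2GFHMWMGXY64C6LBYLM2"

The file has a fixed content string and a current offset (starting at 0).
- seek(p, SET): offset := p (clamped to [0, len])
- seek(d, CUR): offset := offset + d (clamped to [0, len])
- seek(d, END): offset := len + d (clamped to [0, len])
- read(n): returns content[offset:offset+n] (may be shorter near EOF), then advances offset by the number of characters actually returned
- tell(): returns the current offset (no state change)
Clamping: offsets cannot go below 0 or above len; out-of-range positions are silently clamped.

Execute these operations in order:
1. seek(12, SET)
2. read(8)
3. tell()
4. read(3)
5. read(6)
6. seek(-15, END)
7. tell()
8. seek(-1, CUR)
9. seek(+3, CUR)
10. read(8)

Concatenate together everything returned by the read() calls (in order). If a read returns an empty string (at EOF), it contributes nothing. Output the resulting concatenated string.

After 1 (seek(12, SET)): offset=12
After 2 (read(8)): returned 'FHMWMGXY', offset=20
After 3 (tell()): offset=20
After 4 (read(3)): returned '64C', offset=23
After 5 (read(6)): returned '6LBYLM', offset=29
After 6 (seek(-15, END)): offset=15
After 7 (tell()): offset=15
After 8 (seek(-1, CUR)): offset=14
After 9 (seek(+3, CUR)): offset=17
After 10 (read(8)): returned 'GXY64C6L', offset=25

Answer: FHMWMGXY64C6LBYLMGXY64C6L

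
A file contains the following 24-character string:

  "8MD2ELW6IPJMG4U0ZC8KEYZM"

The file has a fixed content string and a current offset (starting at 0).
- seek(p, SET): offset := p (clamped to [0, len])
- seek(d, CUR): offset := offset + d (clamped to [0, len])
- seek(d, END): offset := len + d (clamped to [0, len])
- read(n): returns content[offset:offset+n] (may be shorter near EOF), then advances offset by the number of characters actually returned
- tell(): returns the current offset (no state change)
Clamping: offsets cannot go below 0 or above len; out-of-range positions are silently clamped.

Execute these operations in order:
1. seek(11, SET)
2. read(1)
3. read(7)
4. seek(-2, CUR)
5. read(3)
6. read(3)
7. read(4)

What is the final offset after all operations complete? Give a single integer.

After 1 (seek(11, SET)): offset=11
After 2 (read(1)): returned 'M', offset=12
After 3 (read(7)): returned 'G4U0ZC8', offset=19
After 4 (seek(-2, CUR)): offset=17
After 5 (read(3)): returned 'C8K', offset=20
After 6 (read(3)): returned 'EYZ', offset=23
After 7 (read(4)): returned 'M', offset=24

Answer: 24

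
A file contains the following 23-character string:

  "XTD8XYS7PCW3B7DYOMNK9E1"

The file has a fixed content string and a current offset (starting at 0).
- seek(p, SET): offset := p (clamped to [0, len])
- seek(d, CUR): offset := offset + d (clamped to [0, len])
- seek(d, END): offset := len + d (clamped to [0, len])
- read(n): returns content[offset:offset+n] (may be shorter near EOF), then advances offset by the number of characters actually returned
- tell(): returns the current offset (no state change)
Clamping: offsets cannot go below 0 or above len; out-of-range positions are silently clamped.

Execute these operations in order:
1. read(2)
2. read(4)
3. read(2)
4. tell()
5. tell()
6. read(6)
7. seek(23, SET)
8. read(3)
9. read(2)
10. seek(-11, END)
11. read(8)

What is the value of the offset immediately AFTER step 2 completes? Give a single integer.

Answer: 6

Derivation:
After 1 (read(2)): returned 'XT', offset=2
After 2 (read(4)): returned 'D8XY', offset=6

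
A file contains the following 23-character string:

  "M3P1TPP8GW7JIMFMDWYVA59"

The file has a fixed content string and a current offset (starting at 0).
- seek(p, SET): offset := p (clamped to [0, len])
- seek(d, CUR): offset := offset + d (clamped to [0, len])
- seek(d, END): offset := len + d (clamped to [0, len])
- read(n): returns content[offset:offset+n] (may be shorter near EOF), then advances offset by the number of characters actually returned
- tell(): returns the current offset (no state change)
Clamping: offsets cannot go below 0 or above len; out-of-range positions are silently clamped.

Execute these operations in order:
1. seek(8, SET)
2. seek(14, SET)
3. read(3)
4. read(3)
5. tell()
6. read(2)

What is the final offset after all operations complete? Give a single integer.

After 1 (seek(8, SET)): offset=8
After 2 (seek(14, SET)): offset=14
After 3 (read(3)): returned 'FMD', offset=17
After 4 (read(3)): returned 'WYV', offset=20
After 5 (tell()): offset=20
After 6 (read(2)): returned 'A5', offset=22

Answer: 22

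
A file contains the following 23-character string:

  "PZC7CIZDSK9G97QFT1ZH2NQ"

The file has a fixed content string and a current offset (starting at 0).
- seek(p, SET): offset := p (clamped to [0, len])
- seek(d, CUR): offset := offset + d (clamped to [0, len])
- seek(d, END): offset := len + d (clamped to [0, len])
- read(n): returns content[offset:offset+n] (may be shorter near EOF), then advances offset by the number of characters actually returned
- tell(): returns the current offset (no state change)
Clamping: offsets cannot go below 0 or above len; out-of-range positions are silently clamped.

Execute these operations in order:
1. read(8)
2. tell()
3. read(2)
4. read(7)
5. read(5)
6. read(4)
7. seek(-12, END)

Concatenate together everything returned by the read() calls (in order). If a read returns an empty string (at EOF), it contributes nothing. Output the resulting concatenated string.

Answer: PZC7CIZDSK9G97QFT1ZH2NQ

Derivation:
After 1 (read(8)): returned 'PZC7CIZD', offset=8
After 2 (tell()): offset=8
After 3 (read(2)): returned 'SK', offset=10
After 4 (read(7)): returned '9G97QFT', offset=17
After 5 (read(5)): returned '1ZH2N', offset=22
After 6 (read(4)): returned 'Q', offset=23
After 7 (seek(-12, END)): offset=11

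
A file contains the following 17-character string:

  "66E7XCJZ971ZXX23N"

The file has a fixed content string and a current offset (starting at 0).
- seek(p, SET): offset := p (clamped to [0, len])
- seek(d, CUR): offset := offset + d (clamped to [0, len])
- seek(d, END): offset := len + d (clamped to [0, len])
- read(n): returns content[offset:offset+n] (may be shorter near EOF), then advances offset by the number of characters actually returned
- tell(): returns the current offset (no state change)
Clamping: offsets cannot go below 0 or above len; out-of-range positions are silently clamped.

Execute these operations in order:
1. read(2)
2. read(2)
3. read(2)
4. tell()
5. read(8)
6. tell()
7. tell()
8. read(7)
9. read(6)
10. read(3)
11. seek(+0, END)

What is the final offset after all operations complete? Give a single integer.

Answer: 17

Derivation:
After 1 (read(2)): returned '66', offset=2
After 2 (read(2)): returned 'E7', offset=4
After 3 (read(2)): returned 'XC', offset=6
After 4 (tell()): offset=6
After 5 (read(8)): returned 'JZ971ZXX', offset=14
After 6 (tell()): offset=14
After 7 (tell()): offset=14
After 8 (read(7)): returned '23N', offset=17
After 9 (read(6)): returned '', offset=17
After 10 (read(3)): returned '', offset=17
After 11 (seek(+0, END)): offset=17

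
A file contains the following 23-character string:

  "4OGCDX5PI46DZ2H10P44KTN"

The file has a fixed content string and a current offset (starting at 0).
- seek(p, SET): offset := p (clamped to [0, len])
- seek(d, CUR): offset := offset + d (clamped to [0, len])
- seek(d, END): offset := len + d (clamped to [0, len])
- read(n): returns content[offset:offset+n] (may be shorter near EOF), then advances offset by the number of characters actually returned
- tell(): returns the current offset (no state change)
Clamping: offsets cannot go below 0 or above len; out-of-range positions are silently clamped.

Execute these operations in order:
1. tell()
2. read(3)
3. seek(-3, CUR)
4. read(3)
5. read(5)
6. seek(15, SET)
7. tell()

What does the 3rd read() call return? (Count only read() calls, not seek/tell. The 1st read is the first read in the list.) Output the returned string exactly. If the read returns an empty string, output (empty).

After 1 (tell()): offset=0
After 2 (read(3)): returned '4OG', offset=3
After 3 (seek(-3, CUR)): offset=0
After 4 (read(3)): returned '4OG', offset=3
After 5 (read(5)): returned 'CDX5P', offset=8
After 6 (seek(15, SET)): offset=15
After 7 (tell()): offset=15

Answer: CDX5P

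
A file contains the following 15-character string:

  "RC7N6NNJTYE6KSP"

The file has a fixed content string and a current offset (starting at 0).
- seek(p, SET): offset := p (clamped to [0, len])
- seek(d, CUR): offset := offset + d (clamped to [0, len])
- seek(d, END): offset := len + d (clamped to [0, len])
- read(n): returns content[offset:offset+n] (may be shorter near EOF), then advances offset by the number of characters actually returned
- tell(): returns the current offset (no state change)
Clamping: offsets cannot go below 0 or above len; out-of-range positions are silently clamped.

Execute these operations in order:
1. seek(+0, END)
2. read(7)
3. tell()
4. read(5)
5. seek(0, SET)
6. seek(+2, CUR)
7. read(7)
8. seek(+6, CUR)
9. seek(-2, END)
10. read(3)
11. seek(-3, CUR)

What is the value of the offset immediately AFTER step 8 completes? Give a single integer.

After 1 (seek(+0, END)): offset=15
After 2 (read(7)): returned '', offset=15
After 3 (tell()): offset=15
After 4 (read(5)): returned '', offset=15
After 5 (seek(0, SET)): offset=0
After 6 (seek(+2, CUR)): offset=2
After 7 (read(7)): returned '7N6NNJT', offset=9
After 8 (seek(+6, CUR)): offset=15

Answer: 15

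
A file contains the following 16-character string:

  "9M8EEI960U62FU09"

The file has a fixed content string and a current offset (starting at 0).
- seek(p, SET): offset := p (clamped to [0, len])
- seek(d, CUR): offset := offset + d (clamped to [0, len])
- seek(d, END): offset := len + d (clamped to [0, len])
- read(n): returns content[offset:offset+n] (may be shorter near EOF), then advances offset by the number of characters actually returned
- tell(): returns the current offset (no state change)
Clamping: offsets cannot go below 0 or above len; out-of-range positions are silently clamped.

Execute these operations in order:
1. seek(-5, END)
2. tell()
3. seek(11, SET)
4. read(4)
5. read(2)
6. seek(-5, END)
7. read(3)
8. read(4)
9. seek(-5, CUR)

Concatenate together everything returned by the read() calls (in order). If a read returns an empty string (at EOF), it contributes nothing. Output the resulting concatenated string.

After 1 (seek(-5, END)): offset=11
After 2 (tell()): offset=11
After 3 (seek(11, SET)): offset=11
After 4 (read(4)): returned '2FU0', offset=15
After 5 (read(2)): returned '9', offset=16
After 6 (seek(-5, END)): offset=11
After 7 (read(3)): returned '2FU', offset=14
After 8 (read(4)): returned '09', offset=16
After 9 (seek(-5, CUR)): offset=11

Answer: 2FU092FU09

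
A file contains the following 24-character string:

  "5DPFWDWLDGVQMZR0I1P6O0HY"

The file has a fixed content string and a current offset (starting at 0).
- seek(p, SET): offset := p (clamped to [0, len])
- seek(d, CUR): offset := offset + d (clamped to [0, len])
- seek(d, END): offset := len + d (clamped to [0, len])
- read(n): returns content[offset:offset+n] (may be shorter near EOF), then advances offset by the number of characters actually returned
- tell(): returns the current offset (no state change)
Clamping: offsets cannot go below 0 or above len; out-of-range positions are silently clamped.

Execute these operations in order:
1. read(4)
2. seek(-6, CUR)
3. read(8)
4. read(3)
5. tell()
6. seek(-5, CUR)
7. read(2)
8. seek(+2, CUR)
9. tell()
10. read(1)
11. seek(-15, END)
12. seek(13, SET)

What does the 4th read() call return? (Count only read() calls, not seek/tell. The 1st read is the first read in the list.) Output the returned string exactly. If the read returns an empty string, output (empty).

After 1 (read(4)): returned '5DPF', offset=4
After 2 (seek(-6, CUR)): offset=0
After 3 (read(8)): returned '5DPFWDWL', offset=8
After 4 (read(3)): returned 'DGV', offset=11
After 5 (tell()): offset=11
After 6 (seek(-5, CUR)): offset=6
After 7 (read(2)): returned 'WL', offset=8
After 8 (seek(+2, CUR)): offset=10
After 9 (tell()): offset=10
After 10 (read(1)): returned 'V', offset=11
After 11 (seek(-15, END)): offset=9
After 12 (seek(13, SET)): offset=13

Answer: WL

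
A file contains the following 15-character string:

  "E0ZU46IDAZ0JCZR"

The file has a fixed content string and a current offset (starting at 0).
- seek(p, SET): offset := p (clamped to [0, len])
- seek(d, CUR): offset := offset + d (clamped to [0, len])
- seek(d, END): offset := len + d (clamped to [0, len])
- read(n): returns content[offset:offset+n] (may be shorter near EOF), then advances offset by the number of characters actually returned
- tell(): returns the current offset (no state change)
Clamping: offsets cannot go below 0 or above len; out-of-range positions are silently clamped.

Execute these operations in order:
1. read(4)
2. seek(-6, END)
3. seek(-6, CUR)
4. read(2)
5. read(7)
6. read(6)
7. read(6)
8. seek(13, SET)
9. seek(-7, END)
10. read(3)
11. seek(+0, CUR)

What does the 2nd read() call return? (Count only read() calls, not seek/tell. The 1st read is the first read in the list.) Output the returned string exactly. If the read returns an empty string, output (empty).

After 1 (read(4)): returned 'E0ZU', offset=4
After 2 (seek(-6, END)): offset=9
After 3 (seek(-6, CUR)): offset=3
After 4 (read(2)): returned 'U4', offset=5
After 5 (read(7)): returned '6IDAZ0J', offset=12
After 6 (read(6)): returned 'CZR', offset=15
After 7 (read(6)): returned '', offset=15
After 8 (seek(13, SET)): offset=13
After 9 (seek(-7, END)): offset=8
After 10 (read(3)): returned 'AZ0', offset=11
After 11 (seek(+0, CUR)): offset=11

Answer: U4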